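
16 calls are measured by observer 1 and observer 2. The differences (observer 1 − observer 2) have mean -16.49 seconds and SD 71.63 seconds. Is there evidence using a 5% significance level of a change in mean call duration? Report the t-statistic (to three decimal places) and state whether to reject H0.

t = -0.921; fail to reject H0

H0: μ_d = 0; H1: μ_d ≠ 0 (paired t-test on the differences, two-sided).
t = d̄/(s_d/√n) = -16.49/(71.63/√16) = -0.921
df = n − 1 = 15
Two-sided p-value ≈ 0.372
Since p ≈ 0.372 > α = 0.05, fail to reject H0; the data do not provide sufficient evidence against H0.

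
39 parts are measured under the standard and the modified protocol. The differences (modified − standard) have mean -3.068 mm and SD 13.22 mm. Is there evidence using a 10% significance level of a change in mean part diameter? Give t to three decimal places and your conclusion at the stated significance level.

t = -1.449; fail to reject H0

H0: μ_d = 0; H1: μ_d ≠ 0 (paired t-test on the differences, two-sided).
t = d̄/(s_d/√n) = -3.068/(13.22/√39) = -1.449
df = n − 1 = 38
Two-sided p-value ≈ 0.155
Since p ≈ 0.155 > α = 0.1, fail to reject H0; the data do not provide sufficient evidence against H0.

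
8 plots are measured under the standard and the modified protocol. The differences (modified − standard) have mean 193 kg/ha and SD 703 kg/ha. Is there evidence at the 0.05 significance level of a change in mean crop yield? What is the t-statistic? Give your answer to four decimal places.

0.7765

H0: μ_d = 0; H1: μ_d ≠ 0 (paired t-test on the differences, two-sided).
t = d̄/(s_d/√n) = 193/(703/√8) = 0.7765
df = n − 1 = 7
Two-sided p-value ≈ 0.463
Since p ≈ 0.463 > α = 0.05, fail to reject H0; the evidence is not statistically significant.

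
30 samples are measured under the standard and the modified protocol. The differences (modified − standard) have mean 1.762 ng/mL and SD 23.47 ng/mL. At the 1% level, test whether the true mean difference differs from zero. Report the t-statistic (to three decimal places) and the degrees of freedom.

t = 0.411, df = 29

H0: μ_d = 0; H1: μ_d ≠ 0 (paired t-test on the differences, two-sided).
t = d̄/(s_d/√n) = 1.762/(23.47/√30) = 0.411
df = n − 1 = 29
Two-sided p-value ≈ 0.6839
Since p ≈ 0.6839 > α = 0.01, fail to reject H0; the evidence is not statistically significant.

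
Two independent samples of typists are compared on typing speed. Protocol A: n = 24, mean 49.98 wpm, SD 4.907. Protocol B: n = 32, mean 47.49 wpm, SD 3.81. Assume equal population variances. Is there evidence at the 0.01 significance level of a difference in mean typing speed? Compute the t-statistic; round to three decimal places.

2.139

Let group 1 = protocol A, group 2 = protocol B. H0: μ_1 = μ_2; H1: μ_1 ≠ μ_2 (two-sample pooled-variance t-test, two-sided).
s_p² = [(24−1)·4.907² + (32−1)·3.81²]/(24+32−2) = 18.589
t = (49.98 − 47.49)/√[18.589·(1/24 + 1/32)] = 2.139
df = n₁ + n₂ − 2 = 54
Two-sided p-value ≈ 0.037
Since p ≈ 0.037 > α = 0.01, fail to reject H0; the data do not provide sufficient evidence against H0.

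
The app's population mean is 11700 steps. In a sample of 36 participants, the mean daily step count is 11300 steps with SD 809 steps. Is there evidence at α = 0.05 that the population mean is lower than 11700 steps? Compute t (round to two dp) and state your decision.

H0: μ = 11700; H1: μ < 11700 (one-sample t-test, left-tailed).
t = (x̄ − μ₀)/(s/√n) = (11300 − 11700)/(809/√36) = -2.97
df = n − 1 = 35
p-value = P(T ≤ -2.97) ≈ 0.003
Since p ≈ 0.003 < α = 0.05, reject H0; the evidence is statistically significant.

t = -2.97; reject H0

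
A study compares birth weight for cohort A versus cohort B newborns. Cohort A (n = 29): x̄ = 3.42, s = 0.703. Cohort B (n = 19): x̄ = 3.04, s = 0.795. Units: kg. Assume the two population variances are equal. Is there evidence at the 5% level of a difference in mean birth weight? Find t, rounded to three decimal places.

Let group 1 = cohort A, group 2 = cohort B. H0: μ_1 = μ_2; H1: μ_1 ≠ μ_2 (two-sample pooled-variance t-test, two-sided).
s_p² = [(29−1)·0.703² + (19−1)·0.795²]/(29+19−2) = 0.548137
t = (3.42 − 3.04)/√[0.548137·(1/29 + 1/19)] = 1.739
df = n₁ + n₂ − 2 = 46
Two-sided p-value ≈ 0.0887
Since p ≈ 0.0887 > α = 0.05, fail to reject H0; the evidence is not statistically significant.

1.739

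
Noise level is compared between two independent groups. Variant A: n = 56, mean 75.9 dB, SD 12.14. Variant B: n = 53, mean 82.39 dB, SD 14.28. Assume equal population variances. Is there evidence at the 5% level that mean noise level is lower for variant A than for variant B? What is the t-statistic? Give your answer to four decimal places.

Let group 1 = variant A, group 2 = variant B. H0: μ_1 = μ_2; H1: μ_1 < μ_2 (two-sample pooled-variance t-test, left-tailed).
s_p² = [(56−1)·12.14² + (53−1)·14.28²]/(56+53−2) = 174.856
t = (75.9 − 82.39)/√[174.856·(1/56 + 1/53)] = -2.5611
df = n₁ + n₂ − 2 = 107
p-value = P(T ≤ -2.5611) ≈ 0.006
Since p ≈ 0.006 < α = 0.05, reject H0; the data support H1.

-2.5611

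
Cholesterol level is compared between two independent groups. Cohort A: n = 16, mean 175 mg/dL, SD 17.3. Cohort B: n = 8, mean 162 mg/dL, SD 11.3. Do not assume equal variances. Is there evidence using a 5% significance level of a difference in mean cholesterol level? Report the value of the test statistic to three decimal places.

Let group 1 = cohort A, group 2 = cohort B. H0: μ_1 = μ_2; H1: μ_1 ≠ μ_2 (Welch's two-sample t-test, two-sided).
t = (x̄_1 − x̄_2)/√(s_1²/n_1 + s_2²/n_2) = (175 − 162)/√(17.3²/16 + 11.3²/8) = 2.208
Welch–Satterthwaite df ≈ 20.12
Two-sided p-value ≈ 0.039
Since p ≈ 0.039 < α = 0.05, reject H0; the data support H1.

2.208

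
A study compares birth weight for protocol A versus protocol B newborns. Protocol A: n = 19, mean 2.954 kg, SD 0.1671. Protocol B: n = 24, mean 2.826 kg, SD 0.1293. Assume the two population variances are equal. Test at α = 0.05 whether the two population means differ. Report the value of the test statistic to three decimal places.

2.834

Let group 1 = protocol A, group 2 = protocol B. H0: μ_1 = μ_2; H1: μ_1 ≠ μ_2 (two-sample pooled-variance t-test, two-sided).
s_p² = [(19−1)·0.1671² + (24−1)·0.1293²]/(19+24−2) = 0.0216373
t = (2.954 − 2.826)/√[0.0216373·(1/19 + 1/24)] = 2.834
df = n₁ + n₂ − 2 = 41
Two-sided p-value ≈ 0.0071
Since p ≈ 0.0071 < α = 0.05, reject H0; the data support H1.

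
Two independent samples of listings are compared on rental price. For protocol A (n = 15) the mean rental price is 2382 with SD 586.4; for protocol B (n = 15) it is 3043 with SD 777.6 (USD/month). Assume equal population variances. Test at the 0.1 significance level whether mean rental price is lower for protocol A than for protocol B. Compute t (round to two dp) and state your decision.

Let group 1 = protocol A, group 2 = protocol B. H0: μ_1 = μ_2; H1: μ_1 < μ_2 (two-sample pooled-variance t-test, left-tailed).
s_p² = [(15−1)·586.4² + (15−1)·777.6²]/(15+15−2) = 474263
t = (2382 − 3043)/√[474263·(1/15 + 1/15)] = -2.63
df = n₁ + n₂ − 2 = 28
p-value = P(T ≤ -2.63) ≈ 0.0069
Since p ≈ 0.0069 < α = 0.1, reject H0; the evidence is statistically significant.

t = -2.63; reject H0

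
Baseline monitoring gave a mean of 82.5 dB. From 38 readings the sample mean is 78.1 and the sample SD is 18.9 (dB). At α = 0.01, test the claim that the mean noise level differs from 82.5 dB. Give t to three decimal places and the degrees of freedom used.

H0: μ = 82.5; H1: μ ≠ 82.5 (one-sample t-test, two-sided).
t = (x̄ − μ₀)/(s/√n) = (78.1 − 82.5)/(18.9/√38) = -1.435
df = n − 1 = 37
Two-sided p-value ≈ 0.1597
Since p ≈ 0.1597 > α = 0.01, fail to reject H0; the data do not provide sufficient evidence against H0.

t = -1.435, df = 37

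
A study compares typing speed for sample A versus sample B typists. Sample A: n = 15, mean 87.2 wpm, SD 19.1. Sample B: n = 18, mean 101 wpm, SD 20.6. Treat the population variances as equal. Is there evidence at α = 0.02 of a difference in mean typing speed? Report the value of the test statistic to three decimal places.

Let group 1 = sample A, group 2 = sample B. H0: μ_1 = μ_2; H1: μ_1 ≠ μ_2 (two-sample pooled-variance t-test, two-sided).
s_p² = [(15−1)·19.1² + (18−1)·20.6²]/(15+18−2) = 397.466
t = (87.2 − 101)/√[397.466·(1/15 + 1/18)] = -1.980
df = n₁ + n₂ − 2 = 31
Two-sided p-value ≈ 0.057
Since p ≈ 0.057 > α = 0.02, fail to reject H0; the evidence is not statistically significant.

-1.980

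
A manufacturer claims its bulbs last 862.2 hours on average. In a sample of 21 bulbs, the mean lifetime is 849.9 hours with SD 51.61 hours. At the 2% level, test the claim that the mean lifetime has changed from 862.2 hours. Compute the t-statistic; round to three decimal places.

-1.092

H0: μ = 862.2; H1: μ ≠ 862.2 (one-sample t-test, two-sided).
t = (x̄ − μ₀)/(s/√n) = (849.9 − 862.2)/(51.61/√21) = -1.092
df = n − 1 = 20
Two-sided p-value ≈ 0.288
Since p ≈ 0.288 > α = 0.02, fail to reject H0; the data do not provide sufficient evidence against H0.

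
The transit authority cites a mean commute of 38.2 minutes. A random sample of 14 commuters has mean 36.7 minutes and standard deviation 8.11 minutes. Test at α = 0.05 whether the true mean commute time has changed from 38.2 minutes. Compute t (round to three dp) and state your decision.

H0: μ = 38.2; H1: μ ≠ 38.2 (one-sample t-test, two-sided).
t = (x̄ − μ₀)/(s/√n) = (36.7 − 38.2)/(8.11/√14) = -0.692
df = n − 1 = 13
Two-sided p-value ≈ 0.5011
Since p ≈ 0.5011 > α = 0.05, fail to reject H0; the data do not provide sufficient evidence against H0.

t = -0.692; fail to reject H0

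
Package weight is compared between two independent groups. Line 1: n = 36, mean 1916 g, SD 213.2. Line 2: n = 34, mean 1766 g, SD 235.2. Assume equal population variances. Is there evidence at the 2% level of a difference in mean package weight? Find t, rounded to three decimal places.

2.798

Let group 1 = line 1, group 2 = line 2. H0: μ_1 = μ_2; H1: μ_1 ≠ μ_2 (two-sample pooled-variance t-test, two-sided).
s_p² = [(36−1)·213.2² + (34−1)·235.2²]/(36+34−2) = 50241.6
t = (1916 − 1766)/√[50241.6·(1/36 + 1/34)] = 2.798
df = n₁ + n₂ − 2 = 68
Two-sided p-value ≈ 0.007
Since p ≈ 0.007 < α = 0.02, reject H0; the evidence is statistically significant.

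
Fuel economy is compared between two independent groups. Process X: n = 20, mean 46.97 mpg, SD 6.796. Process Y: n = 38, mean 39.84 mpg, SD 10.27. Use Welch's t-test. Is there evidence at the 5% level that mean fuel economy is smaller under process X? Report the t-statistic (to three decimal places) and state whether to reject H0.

t = 3.162; fail to reject H0

Let group 1 = process X, group 2 = process Y. H0: μ_1 = μ_2; H1: μ_1 < μ_2 (Welch's two-sample t-test, left-tailed).
t = (x̄_1 − x̄_2)/√(s_1²/n_1 + s_2²/n_2) = (46.97 − 39.84)/√(6.796²/20 + 10.27²/38) = 3.162
Welch–Satterthwaite df ≈ 52.89
p-value = P(T ≤ 3.162) ≈ 0.999
Since p ≈ 0.999 > α = 0.05, fail to reject H0; the data do not provide sufficient evidence against H0.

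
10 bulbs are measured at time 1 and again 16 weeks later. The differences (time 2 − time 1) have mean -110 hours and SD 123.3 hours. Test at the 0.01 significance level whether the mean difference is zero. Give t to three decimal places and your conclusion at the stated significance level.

H0: μ_d = 0; H1: μ_d ≠ 0 (paired t-test on the differences, two-sided).
t = d̄/(s_d/√n) = -110/(123.3/√10) = -2.821
df = n − 1 = 9
Two-sided p-value ≈ 0.0200
Since p ≈ 0.0200 > α = 0.01, fail to reject H0; the evidence is not statistically significant.

t = -2.821; fail to reject H0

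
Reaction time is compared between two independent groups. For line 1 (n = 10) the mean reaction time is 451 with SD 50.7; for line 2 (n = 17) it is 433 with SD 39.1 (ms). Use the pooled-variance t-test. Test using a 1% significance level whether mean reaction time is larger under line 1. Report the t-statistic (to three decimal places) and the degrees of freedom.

Let group 1 = line 1, group 2 = line 2. H0: μ_1 = μ_2; H1: μ_1 > μ_2 (two-sample pooled-variance t-test, right-tailed).
s_p² = [(10−1)·50.7² + (17−1)·39.1²]/(10+17−2) = 1903.81
t = (451 − 433)/√[1903.81·(1/10 + 1/17)] = 1.035
df = n₁ + n₂ − 2 = 25
p-value = P(T ≥ 1.035) ≈ 0.155
Since p ≈ 0.155 > α = 0.01, fail to reject H0; the evidence is not statistically significant.

t = 1.035, df = 25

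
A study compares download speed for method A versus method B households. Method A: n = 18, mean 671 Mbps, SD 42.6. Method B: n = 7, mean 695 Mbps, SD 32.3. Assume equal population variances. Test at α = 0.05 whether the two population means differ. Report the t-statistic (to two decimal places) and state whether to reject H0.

Let group 1 = method A, group 2 = method B. H0: μ_1 = μ_2; H1: μ_1 ≠ μ_2 (two-sample pooled-variance t-test, two-sided).
s_p² = [(18−1)·42.6² + (7−1)·32.3²]/(18+7−2) = 1613.51
t = (671 − 695)/√[1613.51·(1/18 + 1/7)] = -1.34
df = n₁ + n₂ − 2 = 23
Two-sided p-value ≈ 0.193
Since p ≈ 0.193 > α = 0.05, fail to reject H0; the evidence is not statistically significant.

t = -1.34; fail to reject H0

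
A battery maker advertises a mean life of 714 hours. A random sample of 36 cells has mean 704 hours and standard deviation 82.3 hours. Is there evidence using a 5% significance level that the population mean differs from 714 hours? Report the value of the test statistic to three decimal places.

-0.729

H0: μ = 714; H1: μ ≠ 714 (one-sample t-test, two-sided).
t = (x̄ − μ₀)/(s/√n) = (704 − 714)/(82.3/√36) = -0.729
df = n − 1 = 35
Two-sided p-value ≈ 0.4708
Since p ≈ 0.4708 > α = 0.05, fail to reject H0; the evidence is not statistically significant.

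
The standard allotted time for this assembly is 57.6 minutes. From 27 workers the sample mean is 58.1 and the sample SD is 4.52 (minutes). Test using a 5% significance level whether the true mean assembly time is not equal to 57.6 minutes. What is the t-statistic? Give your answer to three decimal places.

0.575

H0: μ = 57.6; H1: μ ≠ 57.6 (one-sample t-test, two-sided).
t = (x̄ − μ₀)/(s/√n) = (58.1 − 57.6)/(4.52/√27) = 0.575
df = n − 1 = 26
Two-sided p-value ≈ 0.5704
Since p ≈ 0.5704 > α = 0.05, fail to reject H0; the evidence is not statistically significant.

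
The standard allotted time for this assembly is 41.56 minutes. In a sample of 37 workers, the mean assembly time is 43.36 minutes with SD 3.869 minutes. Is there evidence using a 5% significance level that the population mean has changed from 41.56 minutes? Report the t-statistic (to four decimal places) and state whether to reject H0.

H0: μ = 41.56; H1: μ ≠ 41.56 (one-sample t-test, two-sided).
t = (x̄ − μ₀)/(s/√n) = (43.36 − 41.56)/(3.869/√37) = 2.8299
df = n − 1 = 36
Two-sided p-value ≈ 0.008
Since p ≈ 0.008 < α = 0.05, reject H0; the data support H1.

t = 2.8299; reject H0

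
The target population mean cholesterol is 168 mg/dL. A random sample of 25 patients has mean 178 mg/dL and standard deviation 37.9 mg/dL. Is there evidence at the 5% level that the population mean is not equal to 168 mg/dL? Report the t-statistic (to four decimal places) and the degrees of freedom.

t = 1.3193, df = 24

H0: μ = 168; H1: μ ≠ 168 (one-sample t-test, two-sided).
t = (x̄ − μ₀)/(s/√n) = (178 − 168)/(37.9/√25) = 1.3193
df = n − 1 = 24
Two-sided p-value ≈ 0.200
Since p ≈ 0.200 > α = 0.05, fail to reject H0; the evidence is not statistically significant.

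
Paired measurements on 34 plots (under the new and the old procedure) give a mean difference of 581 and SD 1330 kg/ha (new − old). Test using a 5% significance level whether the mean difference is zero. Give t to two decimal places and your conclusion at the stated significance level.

H0: μ_d = 0; H1: μ_d ≠ 0 (paired t-test on the differences, two-sided).
t = d̄/(s_d/√n) = 581/(1330/√34) = 2.55
df = n − 1 = 33
Two-sided p-value ≈ 0.016
Since p ≈ 0.016 < α = 0.05, reject H0; the data support H1.

t = 2.55; reject H0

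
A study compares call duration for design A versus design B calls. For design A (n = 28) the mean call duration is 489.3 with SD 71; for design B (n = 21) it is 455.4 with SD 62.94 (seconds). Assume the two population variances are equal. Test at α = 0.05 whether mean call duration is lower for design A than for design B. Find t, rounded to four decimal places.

1.7349

Let group 1 = design A, group 2 = design B. H0: μ_1 = μ_2; H1: μ_1 < μ_2 (two-sample pooled-variance t-test, left-tailed).
s_p² = [(28−1)·71² + (21−1)·62.94²]/(28+21−2) = 4581.61
t = (489.3 − 455.4)/√[4581.61·(1/28 + 1/21)] = 1.7349
df = n₁ + n₂ − 2 = 47
p-value = P(T ≤ 1.7349) ≈ 0.9553
Since p ≈ 0.9553 > α = 0.05, fail to reject H0; the evidence is not statistically significant.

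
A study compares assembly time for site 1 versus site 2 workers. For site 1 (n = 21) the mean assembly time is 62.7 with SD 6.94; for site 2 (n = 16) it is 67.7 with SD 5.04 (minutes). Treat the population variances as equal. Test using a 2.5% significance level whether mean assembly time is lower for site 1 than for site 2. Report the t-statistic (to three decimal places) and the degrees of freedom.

Let group 1 = site 1, group 2 = site 2. H0: μ_1 = μ_2; H1: μ_1 < μ_2 (two-sample pooled-variance t-test, left-tailed).
s_p² = [(21−1)·6.94² + (16−1)·5.04²]/(21+16−2) = 38.4085
t = (62.7 − 67.7)/√[38.4085·(1/21 + 1/16)] = -2.431
df = n₁ + n₂ − 2 = 35
p-value = P(T ≤ -2.431) ≈ 0.010
Since p ≈ 0.010 < α = 0.025, reject H0; the data support H1.

t = -2.431, df = 35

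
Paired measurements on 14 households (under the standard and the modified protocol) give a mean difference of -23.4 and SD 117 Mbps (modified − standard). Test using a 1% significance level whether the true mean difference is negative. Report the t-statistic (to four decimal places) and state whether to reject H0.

t = -0.7483; fail to reject H0

H0: μ_d = 0; H1: μ_d < 0 (paired t-test on the differences, left-tailed).
t = d̄/(s_d/√n) = -23.4/(117/√14) = -0.7483
df = n − 1 = 13
p-value = P(T ≤ -0.7483) ≈ 0.2338
Since p ≈ 0.2338 > α = 0.01, fail to reject H0; the evidence is not statistically significant.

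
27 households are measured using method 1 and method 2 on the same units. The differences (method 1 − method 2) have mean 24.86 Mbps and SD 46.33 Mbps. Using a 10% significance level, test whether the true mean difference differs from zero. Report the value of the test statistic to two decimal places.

2.79

H0: μ_d = 0; H1: μ_d ≠ 0 (paired t-test on the differences, two-sided).
t = d̄/(s_d/√n) = 24.86/(46.33/√27) = 2.79
df = n − 1 = 26
Two-sided p-value ≈ 0.0098
Since p ≈ 0.0098 < α = 0.1, reject H0; the data support H1.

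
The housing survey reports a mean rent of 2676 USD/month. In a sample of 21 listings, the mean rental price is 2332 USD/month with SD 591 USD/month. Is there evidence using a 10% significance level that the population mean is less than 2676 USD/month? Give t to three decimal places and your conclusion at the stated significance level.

t = -2.667; reject H0

H0: μ = 2676; H1: μ < 2676 (one-sample t-test, left-tailed).
t = (x̄ − μ₀)/(s/√n) = (2332 − 2676)/(591/√21) = -2.667
df = n − 1 = 20
p-value = P(T ≤ -2.667) ≈ 0.007
Since p ≈ 0.007 < α = 0.1, reject H0; the data support H1.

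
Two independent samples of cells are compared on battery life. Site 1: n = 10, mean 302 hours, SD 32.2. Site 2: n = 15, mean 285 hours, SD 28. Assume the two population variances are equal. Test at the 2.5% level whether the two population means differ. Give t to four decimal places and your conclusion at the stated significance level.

Let group 1 = site 1, group 2 = site 2. H0: μ_1 = μ_2; H1: μ_1 ≠ μ_2 (two-sample pooled-variance t-test, two-sided).
s_p² = [(10−1)·32.2² + (15−1)·28²]/(10+15−2) = 882.937
t = (302 − 285)/√[882.937·(1/10 + 1/15)] = 1.4014
df = n₁ + n₂ − 2 = 23
Two-sided p-value ≈ 0.174
Since p ≈ 0.174 > α = 0.025, fail to reject H0; the evidence is not statistically significant.

t = 1.4014; fail to reject H0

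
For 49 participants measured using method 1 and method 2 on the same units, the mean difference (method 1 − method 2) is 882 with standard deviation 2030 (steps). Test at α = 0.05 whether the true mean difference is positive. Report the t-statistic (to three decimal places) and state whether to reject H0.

H0: μ_d = 0; H1: μ_d > 0 (paired t-test on the differences, right-tailed).
t = d̄/(s_d/√n) = 882/(2030/√49) = 3.041
df = n − 1 = 48
p-value = P(T ≥ 3.041) ≈ 0.002
Since p ≈ 0.002 < α = 0.05, reject H0; the evidence is statistically significant.

t = 3.041; reject H0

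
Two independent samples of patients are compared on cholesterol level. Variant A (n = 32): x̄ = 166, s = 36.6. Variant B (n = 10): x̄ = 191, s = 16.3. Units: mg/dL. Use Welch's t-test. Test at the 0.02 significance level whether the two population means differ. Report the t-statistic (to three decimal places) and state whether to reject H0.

Let group 1 = variant A, group 2 = variant B. H0: μ_1 = μ_2; H1: μ_1 ≠ μ_2 (Welch's two-sample t-test, two-sided).
t = (x̄_1 − x̄_2)/√(s_1²/n_1 + s_2²/n_2) = (166 − 191)/√(36.6²/32 + 16.3²/10) = -3.022
Welch–Satterthwaite df ≈ 34.70
Two-sided p-value ≈ 0.005
Since p ≈ 0.005 < α = 0.02, reject H0; the data support H1.

t = -3.022; reject H0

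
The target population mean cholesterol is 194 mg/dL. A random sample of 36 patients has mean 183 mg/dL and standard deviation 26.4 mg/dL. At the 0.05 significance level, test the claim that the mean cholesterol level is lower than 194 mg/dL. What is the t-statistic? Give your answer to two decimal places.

H0: μ = 194; H1: μ < 194 (one-sample t-test, left-tailed).
t = (x̄ − μ₀)/(s/√n) = (183 − 194)/(26.4/√36) = -2.50
df = n − 1 = 35
p-value = P(T ≤ -2.50) ≈ 0.0086
Since p ≈ 0.0086 < α = 0.05, reject H0; the data support H1.

-2.50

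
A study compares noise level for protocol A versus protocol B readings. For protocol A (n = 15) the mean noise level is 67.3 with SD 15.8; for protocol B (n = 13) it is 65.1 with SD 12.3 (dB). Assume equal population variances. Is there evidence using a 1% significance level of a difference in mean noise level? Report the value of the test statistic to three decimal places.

Let group 1 = protocol A, group 2 = protocol B. H0: μ_1 = μ_2; H1: μ_1 ≠ μ_2 (two-sample pooled-variance t-test, two-sided).
s_p² = [(15−1)·15.8² + (13−1)·12.3²]/(15+13−2) = 204.248
t = (67.3 − 65.1)/√[204.248·(1/15 + 1/13)] = 0.406
df = n₁ + n₂ − 2 = 26
Two-sided p-value ≈ 0.688
Since p ≈ 0.688 > α = 0.01, fail to reject H0; the data do not provide sufficient evidence against H0.

0.406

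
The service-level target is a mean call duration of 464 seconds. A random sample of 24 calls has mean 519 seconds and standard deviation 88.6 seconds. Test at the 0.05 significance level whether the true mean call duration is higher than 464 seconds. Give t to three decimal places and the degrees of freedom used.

t = 3.041, df = 23

H0: μ = 464; H1: μ > 464 (one-sample t-test, right-tailed).
t = (x̄ − μ₀)/(s/√n) = (519 − 464)/(88.6/√24) = 3.041
df = n − 1 = 23
p-value = P(T ≥ 3.041) ≈ 0.0029
Since p ≈ 0.0029 < α = 0.05, reject H0; the evidence is statistically significant.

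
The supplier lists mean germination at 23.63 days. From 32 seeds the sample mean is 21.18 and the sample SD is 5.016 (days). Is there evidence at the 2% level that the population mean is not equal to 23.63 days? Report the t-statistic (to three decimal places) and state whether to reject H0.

H0: μ = 23.63; H1: μ ≠ 23.63 (one-sample t-test, two-sided).
t = (x̄ − μ₀)/(s/√n) = (21.18 − 23.63)/(5.016/√32) = -2.763
df = n − 1 = 31
Two-sided p-value ≈ 0.010
Since p ≈ 0.010 < α = 0.02, reject H0; the evidence is statistically significant.

t = -2.763; reject H0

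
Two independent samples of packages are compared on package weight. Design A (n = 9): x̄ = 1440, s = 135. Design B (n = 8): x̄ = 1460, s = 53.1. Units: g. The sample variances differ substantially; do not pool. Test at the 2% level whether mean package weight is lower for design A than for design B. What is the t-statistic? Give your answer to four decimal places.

Let group 1 = design A, group 2 = design B. H0: μ_1 = μ_2; H1: μ_1 < μ_2 (Welch's two-sample t-test, left-tailed).
t = (x̄_1 − x̄_2)/√(s_1²/n_1 + s_2²/n_2) = (1440 − 1460)/√(135²/9 + 53.1²/8) = -0.4102
Welch–Satterthwaite df ≈ 10.66
p-value = P(T ≤ -0.4102) ≈ 0.3449
Since p ≈ 0.3449 > α = 0.02, fail to reject H0; the data do not provide sufficient evidence against H0.

-0.4102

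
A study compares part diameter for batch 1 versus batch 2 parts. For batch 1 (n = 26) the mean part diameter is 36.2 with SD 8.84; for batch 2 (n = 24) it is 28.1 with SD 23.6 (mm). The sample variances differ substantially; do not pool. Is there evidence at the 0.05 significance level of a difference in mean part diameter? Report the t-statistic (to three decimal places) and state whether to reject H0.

Let group 1 = batch 1, group 2 = batch 2. H0: μ_1 = μ_2; H1: μ_1 ≠ μ_2 (Welch's two-sample t-test, two-sided).
t = (x̄_1 − x̄_2)/√(s_1²/n_1 + s_2²/n_2) = (36.2 − 28.1)/√(8.84²/26 + 23.6²/24) = 1.582
Welch–Satterthwaite df ≈ 28.90
Two-sided p-value ≈ 0.125
Since p ≈ 0.125 > α = 0.05, fail to reject H0; the evidence is not statistically significant.

t = 1.582; fail to reject H0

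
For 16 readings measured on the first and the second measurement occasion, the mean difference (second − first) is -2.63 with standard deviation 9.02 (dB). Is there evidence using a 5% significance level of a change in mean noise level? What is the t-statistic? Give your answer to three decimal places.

H0: μ_d = 0; H1: μ_d ≠ 0 (paired t-test on the differences, two-sided).
t = d̄/(s_d/√n) = -2.63/(9.02/√16) = -1.166
df = n − 1 = 15
Two-sided p-value ≈ 0.262
Since p ≈ 0.262 > α = 0.05, fail to reject H0; the data do not provide sufficient evidence against H0.

-1.166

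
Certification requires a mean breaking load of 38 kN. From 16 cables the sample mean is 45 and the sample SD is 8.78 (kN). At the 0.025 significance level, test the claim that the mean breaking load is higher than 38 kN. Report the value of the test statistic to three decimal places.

H0: μ = 38; H1: μ > 38 (one-sample t-test, right-tailed).
t = (x̄ − μ₀)/(s/√n) = (45 − 38)/(8.78/√16) = 3.189
df = n − 1 = 15
p-value = P(T ≥ 3.189) ≈ 0.0030
Since p ≈ 0.0030 < α = 0.025, reject H0; the data support H1.

3.189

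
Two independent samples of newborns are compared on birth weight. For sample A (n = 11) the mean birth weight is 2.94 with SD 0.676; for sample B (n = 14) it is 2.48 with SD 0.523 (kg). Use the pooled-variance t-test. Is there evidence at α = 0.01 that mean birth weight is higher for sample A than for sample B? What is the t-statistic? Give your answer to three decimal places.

Let group 1 = sample A, group 2 = sample B. H0: μ_1 = μ_2; H1: μ_1 > μ_2 (two-sample pooled-variance t-test, right-tailed).
s_p² = [(11−1)·0.676² + (14−1)·0.523²]/(11+14−2) = 0.353289
t = (2.94 − 2.48)/√[0.353289·(1/11 + 1/14)] = 1.921
df = n₁ + n₂ − 2 = 23
p-value = P(T ≥ 1.921) ≈ 0.034
Since p ≈ 0.034 > α = 0.01, fail to reject H0; the evidence is not statistically significant.

1.921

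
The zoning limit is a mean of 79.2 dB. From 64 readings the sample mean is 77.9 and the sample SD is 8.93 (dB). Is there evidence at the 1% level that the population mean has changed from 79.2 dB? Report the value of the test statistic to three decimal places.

H0: μ = 79.2; H1: μ ≠ 79.2 (one-sample t-test, two-sided).
t = (x̄ − μ₀)/(s/√n) = (77.9 − 79.2)/(8.93/√64) = -1.165
df = n − 1 = 63
Two-sided p-value ≈ 0.249
Since p ≈ 0.249 > α = 0.01, fail to reject H0; the data do not provide sufficient evidence against H0.

-1.165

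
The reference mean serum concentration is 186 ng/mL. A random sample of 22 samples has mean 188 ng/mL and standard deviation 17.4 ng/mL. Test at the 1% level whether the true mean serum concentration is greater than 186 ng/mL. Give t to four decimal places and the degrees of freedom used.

H0: μ = 186; H1: μ > 186 (one-sample t-test, right-tailed).
t = (x̄ − μ₀)/(s/√n) = (188 − 186)/(17.4/√22) = 0.5391
df = n − 1 = 21
p-value = P(T ≥ 0.5391) ≈ 0.2977
Since p ≈ 0.2977 > α = 0.01, fail to reject H0; the data do not provide sufficient evidence against H0.

t = 0.5391, df = 21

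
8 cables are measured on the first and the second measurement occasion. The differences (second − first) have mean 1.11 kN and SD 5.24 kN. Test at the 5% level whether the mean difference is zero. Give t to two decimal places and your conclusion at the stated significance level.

t = 0.60; fail to reject H0

H0: μ_d = 0; H1: μ_d ≠ 0 (paired t-test on the differences, two-sided).
t = d̄/(s_d/√n) = 1.11/(5.24/√8) = 0.60
df = n − 1 = 7
Two-sided p-value ≈ 0.5679
Since p ≈ 0.5679 > α = 0.05, fail to reject H0; the evidence is not statistically significant.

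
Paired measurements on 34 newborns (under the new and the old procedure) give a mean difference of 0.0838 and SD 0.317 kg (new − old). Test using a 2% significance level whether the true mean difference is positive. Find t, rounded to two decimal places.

H0: μ_d = 0; H1: μ_d > 0 (paired t-test on the differences, right-tailed).
t = d̄/(s_d/√n) = 0.0838/(0.317/√34) = 1.54
df = n − 1 = 33
p-value = P(T ≥ 1.54) ≈ 0.066
Since p ≈ 0.066 > α = 0.02, fail to reject H0; the data do not provide sufficient evidence against H0.

1.54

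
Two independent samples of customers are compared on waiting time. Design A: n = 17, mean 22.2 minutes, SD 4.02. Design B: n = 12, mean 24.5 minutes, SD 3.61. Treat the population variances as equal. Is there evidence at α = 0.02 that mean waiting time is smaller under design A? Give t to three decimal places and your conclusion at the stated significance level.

t = -1.581; fail to reject H0

Let group 1 = design A, group 2 = design B. H0: μ_1 = μ_2; H1: μ_1 < μ_2 (two-sample pooled-variance t-test, left-tailed).
s_p² = [(17−1)·4.02² + (12−1)·3.61²]/(17+12−2) = 14.8859
t = (22.2 − 24.5)/√[14.8859·(1/17 + 1/12)] = -1.581
df = n₁ + n₂ − 2 = 27
p-value = P(T ≤ -1.581) ≈ 0.063
Since p ≈ 0.063 > α = 0.02, fail to reject H0; the evidence is not statistically significant.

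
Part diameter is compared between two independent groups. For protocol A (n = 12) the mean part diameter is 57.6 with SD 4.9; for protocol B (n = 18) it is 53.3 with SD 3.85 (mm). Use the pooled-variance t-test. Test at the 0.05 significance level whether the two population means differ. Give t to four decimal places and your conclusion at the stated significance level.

Let group 1 = protocol A, group 2 = protocol B. H0: μ_1 = μ_2; H1: μ_1 ≠ μ_2 (two-sample pooled-variance t-test, two-sided).
s_p² = [(12−1)·4.9² + (18−1)·3.85²]/(12+18−2) = 18.4319
t = (57.6 − 53.3)/√[18.4319·(1/12 + 1/18)] = 2.6875
df = n₁ + n₂ − 2 = 28
Two-sided p-value ≈ 0.0120
Since p ≈ 0.0120 < α = 0.05, reject H0; the data support H1.

t = 2.6875; reject H0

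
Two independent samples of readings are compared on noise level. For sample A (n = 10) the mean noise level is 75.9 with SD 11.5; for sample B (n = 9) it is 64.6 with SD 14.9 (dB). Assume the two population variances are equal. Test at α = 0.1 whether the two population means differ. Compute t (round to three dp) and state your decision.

t = 1.862; reject H0

Let group 1 = sample A, group 2 = sample B. H0: μ_1 = μ_2; H1: μ_1 ≠ μ_2 (two-sample pooled-variance t-test, two-sided).
s_p² = [(10−1)·11.5² + (9−1)·14.9²]/(10+9−2) = 174.49
t = (75.9 − 64.6)/√[174.49·(1/10 + 1/9)] = 1.862
df = n₁ + n₂ − 2 = 17
Two-sided p-value ≈ 0.0800
Since p ≈ 0.0800 < α = 0.1, reject H0; the evidence is statistically significant.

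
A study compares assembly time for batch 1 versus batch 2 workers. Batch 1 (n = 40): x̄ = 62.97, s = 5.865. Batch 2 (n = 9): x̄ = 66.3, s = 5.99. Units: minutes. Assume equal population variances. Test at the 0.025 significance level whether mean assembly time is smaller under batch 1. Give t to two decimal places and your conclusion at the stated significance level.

t = -1.53; fail to reject H0

Let group 1 = batch 1, group 2 = batch 2. H0: μ_1 = μ_2; H1: μ_1 < μ_2 (two-sample pooled-variance t-test, left-tailed).
s_p² = [(40−1)·5.865² + (9−1)·5.99²]/(40+9−2) = 34.6505
t = (62.97 − 66.3)/√[34.6505·(1/40 + 1/9)] = -1.53
df = n₁ + n₂ − 2 = 47
p-value = P(T ≤ -1.53) ≈ 0.0659
Since p ≈ 0.0659 > α = 0.025, fail to reject H0; the evidence is not statistically significant.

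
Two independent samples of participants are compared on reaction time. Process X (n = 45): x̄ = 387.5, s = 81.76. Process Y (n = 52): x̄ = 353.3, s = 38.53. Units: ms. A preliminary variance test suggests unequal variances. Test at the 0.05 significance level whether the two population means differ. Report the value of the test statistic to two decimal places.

Let group 1 = process X, group 2 = process Y. H0: μ_1 = μ_2; H1: μ_1 ≠ μ_2 (Welch's two-sample t-test, two-sided).
t = (x̄_1 − x̄_2)/√(s_1²/n_1 + s_2²/n_2) = (387.5 − 353.3)/√(81.76²/45 + 38.53²/52) = 2.57
Welch–Satterthwaite df ≈ 60.61
Two-sided p-value ≈ 0.0126
Since p ≈ 0.0126 < α = 0.05, reject H0; the data support H1.

2.57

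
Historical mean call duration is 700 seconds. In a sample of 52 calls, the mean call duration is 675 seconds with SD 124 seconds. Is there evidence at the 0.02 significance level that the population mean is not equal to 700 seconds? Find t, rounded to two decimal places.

-1.45

H0: μ = 700; H1: μ ≠ 700 (one-sample t-test, two-sided).
t = (x̄ − μ₀)/(s/√n) = (675 − 700)/(124/√52) = -1.45
df = n − 1 = 51
Two-sided p-value ≈ 0.152
Since p ≈ 0.152 > α = 0.02, fail to reject H0; the evidence is not statistically significant.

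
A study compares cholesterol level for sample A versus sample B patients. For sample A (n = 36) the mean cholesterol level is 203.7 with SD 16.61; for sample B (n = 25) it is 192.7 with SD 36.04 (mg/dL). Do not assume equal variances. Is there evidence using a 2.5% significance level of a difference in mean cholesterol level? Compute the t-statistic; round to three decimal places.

Let group 1 = sample A, group 2 = sample B. H0: μ_1 = μ_2; H1: μ_1 ≠ μ_2 (Welch's two-sample t-test, two-sided).
t = (x̄_1 − x̄_2)/√(s_1²/n_1 + s_2²/n_2) = (203.7 − 192.7)/√(16.61²/36 + 36.04²/25) = 1.425
Welch–Satterthwaite df ≈ 31.14
Two-sided p-value ≈ 0.1642
Since p ≈ 0.1642 > α = 0.025, fail to reject H0; the evidence is not statistically significant.

1.425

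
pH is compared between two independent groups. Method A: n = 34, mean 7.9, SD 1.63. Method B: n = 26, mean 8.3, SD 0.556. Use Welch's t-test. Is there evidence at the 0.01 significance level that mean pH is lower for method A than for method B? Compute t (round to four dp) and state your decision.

Let group 1 = method A, group 2 = method B. H0: μ_1 = μ_2; H1: μ_1 < μ_2 (Welch's two-sample t-test, left-tailed).
t = (x̄_1 − x̄_2)/√(s_1²/n_1 + s_2²/n_2) = (7.9 − 8.3)/√(1.63²/34 + 0.556²/26) = -1.3331
Welch–Satterthwaite df ≈ 42.51
p-value = P(T ≤ -1.3331) ≈ 0.095
Since p ≈ 0.095 > α = 0.01, fail to reject H0; the data do not provide sufficient evidence against H0.

t = -1.3331; fail to reject H0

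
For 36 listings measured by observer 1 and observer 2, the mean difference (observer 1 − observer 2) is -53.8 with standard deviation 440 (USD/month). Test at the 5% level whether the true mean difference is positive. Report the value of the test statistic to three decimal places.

-0.734

H0: μ_d = 0; H1: μ_d > 0 (paired t-test on the differences, right-tailed).
t = d̄/(s_d/√n) = -53.8/(440/√36) = -0.734
df = n − 1 = 35
p-value = P(T ≥ -0.734) ≈ 0.766
Since p ≈ 0.766 > α = 0.05, fail to reject H0; the data do not provide sufficient evidence against H0.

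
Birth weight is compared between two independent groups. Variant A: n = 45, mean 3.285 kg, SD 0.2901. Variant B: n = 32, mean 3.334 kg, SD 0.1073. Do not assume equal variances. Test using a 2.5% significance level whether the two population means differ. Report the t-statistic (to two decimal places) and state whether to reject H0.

Let group 1 = variant A, group 2 = variant B. H0: μ_1 = μ_2; H1: μ_1 ≠ μ_2 (Welch's two-sample t-test, two-sided).
t = (x̄_1 − x̄_2)/√(s_1²/n_1 + s_2²/n_2) = (3.285 − 3.334)/√(0.2901²/45 + 0.1073²/32) = -1.04
Welch–Satterthwaite df ≈ 59.44
Two-sided p-value ≈ 0.3036
Since p ≈ 0.3036 > α = 0.025, fail to reject H0; the data do not provide sufficient evidence against H0.

t = -1.04; fail to reject H0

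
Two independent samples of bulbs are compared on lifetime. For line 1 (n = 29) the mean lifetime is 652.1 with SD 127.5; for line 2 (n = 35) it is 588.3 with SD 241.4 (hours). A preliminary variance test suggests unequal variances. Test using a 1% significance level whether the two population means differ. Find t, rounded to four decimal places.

Let group 1 = line 1, group 2 = line 2. H0: μ_1 = μ_2; H1: μ_1 ≠ μ_2 (Welch's two-sample t-test, two-sided).
t = (x̄_1 − x̄_2)/√(s_1²/n_1 + s_2²/n_2) = (652.1 − 588.3)/√(127.5²/29 + 241.4²/35) = 1.3524
Welch–Satterthwaite df ≈ 53.40
Two-sided p-value ≈ 0.1819
Since p ≈ 0.1819 > α = 0.01, fail to reject H0; the data do not provide sufficient evidence against H0.

1.3524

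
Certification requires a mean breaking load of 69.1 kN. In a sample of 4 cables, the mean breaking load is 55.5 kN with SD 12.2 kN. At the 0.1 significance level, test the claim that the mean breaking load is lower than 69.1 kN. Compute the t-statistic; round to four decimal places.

H0: μ = 69.1; H1: μ < 69.1 (one-sample t-test, left-tailed).
t = (x̄ − μ₀)/(s/√n) = (55.5 − 69.1)/(12.2/√4) = -2.2295
df = n − 1 = 3
p-value = P(T ≤ -2.2295) ≈ 0.056
Since p ≈ 0.056 < α = 0.1, reject H0; the evidence is statistically significant.

-2.2295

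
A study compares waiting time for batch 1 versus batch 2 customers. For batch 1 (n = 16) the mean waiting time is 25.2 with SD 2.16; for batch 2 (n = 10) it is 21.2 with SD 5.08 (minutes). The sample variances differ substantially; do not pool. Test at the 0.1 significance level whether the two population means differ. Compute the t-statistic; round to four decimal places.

Let group 1 = batch 1, group 2 = batch 2. H0: μ_1 = μ_2; H1: μ_1 ≠ μ_2 (Welch's two-sample t-test, two-sided).
t = (x̄_1 − x̄_2)/√(s_1²/n_1 + s_2²/n_2) = (25.2 − 21.2)/√(2.16²/16 + 5.08²/10) = 2.3602
Welch–Satterthwaite df ≈ 11.06
Two-sided p-value ≈ 0.0377
Since p ≈ 0.0377 < α = 0.1, reject H0; the data support H1.

2.3602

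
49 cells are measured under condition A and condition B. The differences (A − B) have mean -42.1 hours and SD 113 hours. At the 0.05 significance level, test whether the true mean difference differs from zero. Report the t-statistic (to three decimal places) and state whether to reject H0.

H0: μ_d = 0; H1: μ_d ≠ 0 (paired t-test on the differences, two-sided).
t = d̄/(s_d/√n) = -42.1/(113/√49) = -2.608
df = n − 1 = 48
Two-sided p-value ≈ 0.0121
Since p ≈ 0.0121 < α = 0.05, reject H0; the data support H1.

t = -2.608; reject H0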